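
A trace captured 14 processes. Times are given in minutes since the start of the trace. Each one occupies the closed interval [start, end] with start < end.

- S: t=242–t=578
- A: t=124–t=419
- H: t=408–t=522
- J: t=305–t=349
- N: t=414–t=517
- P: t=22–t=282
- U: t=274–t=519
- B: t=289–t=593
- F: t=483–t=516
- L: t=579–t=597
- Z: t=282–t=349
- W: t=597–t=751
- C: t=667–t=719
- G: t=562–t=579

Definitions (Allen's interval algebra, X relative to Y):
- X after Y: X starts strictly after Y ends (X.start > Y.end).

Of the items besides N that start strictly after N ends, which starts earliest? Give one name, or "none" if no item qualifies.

G

Target N = [t=414, t=517].
A [t=124, t=419] → overlaps → excluded.
B [t=289, t=593] → contains → excluded.
C [t=667, t=719] → after → candidate.
F [t=483, t=516] → during → excluded.
G [t=562, t=579] → after → candidate.
H [t=408, t=522] → contains → excluded.
J [t=305, t=349] → before → excluded.
L [t=579, t=597] → after → candidate.
P [t=22, t=282] → before → excluded.
S [t=242, t=578] → contains → excluded.
U [t=274, t=519] → contains → excluded.
W [t=597, t=751] → after → candidate.
Z [t=282, t=349] → before → excluded.
Among candidates, earliest start is t=562 → G.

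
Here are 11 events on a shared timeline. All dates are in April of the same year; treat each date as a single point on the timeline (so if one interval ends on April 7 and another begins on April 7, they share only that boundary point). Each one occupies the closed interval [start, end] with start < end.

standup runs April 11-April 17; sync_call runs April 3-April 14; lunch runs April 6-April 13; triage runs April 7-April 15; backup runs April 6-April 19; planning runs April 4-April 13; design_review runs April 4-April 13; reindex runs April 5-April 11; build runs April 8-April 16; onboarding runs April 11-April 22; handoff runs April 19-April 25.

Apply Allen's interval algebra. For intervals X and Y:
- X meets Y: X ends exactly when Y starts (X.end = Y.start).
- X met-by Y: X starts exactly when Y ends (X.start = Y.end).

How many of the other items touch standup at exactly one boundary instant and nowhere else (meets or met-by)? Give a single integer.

Target standup = [April 11, April 17].
backup [April 6, April 19] → contains → no.
build [April 8, April 16] → overlaps → no.
design_review [April 4, April 13] → overlaps → no.
handoff [April 19, April 25] → after → no.
lunch [April 6, April 13] → overlaps → no.
onboarding [April 11, April 22] → started-by → no.
planning [April 4, April 13] → overlaps → no.
reindex [April 5, April 11] → meets → counts.
sync_call [April 3, April 14] → overlaps → no.
triage [April 7, April 15] → overlaps → no.
Total: 1.

1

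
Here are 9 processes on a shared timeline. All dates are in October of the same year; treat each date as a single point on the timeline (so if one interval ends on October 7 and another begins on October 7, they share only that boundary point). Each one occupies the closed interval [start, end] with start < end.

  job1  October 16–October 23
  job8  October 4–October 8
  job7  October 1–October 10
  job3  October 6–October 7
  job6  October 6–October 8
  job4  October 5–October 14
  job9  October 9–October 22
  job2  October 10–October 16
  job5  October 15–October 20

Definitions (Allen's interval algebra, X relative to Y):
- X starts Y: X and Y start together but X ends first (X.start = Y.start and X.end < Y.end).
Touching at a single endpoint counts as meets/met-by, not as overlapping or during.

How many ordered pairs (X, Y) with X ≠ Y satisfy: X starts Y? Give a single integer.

Checking all 72 ordered pairs for relation 'starts'; matching pairs in alphabetical order:
(job3, job6): job3 starts job6 ✓
Count: 1.

1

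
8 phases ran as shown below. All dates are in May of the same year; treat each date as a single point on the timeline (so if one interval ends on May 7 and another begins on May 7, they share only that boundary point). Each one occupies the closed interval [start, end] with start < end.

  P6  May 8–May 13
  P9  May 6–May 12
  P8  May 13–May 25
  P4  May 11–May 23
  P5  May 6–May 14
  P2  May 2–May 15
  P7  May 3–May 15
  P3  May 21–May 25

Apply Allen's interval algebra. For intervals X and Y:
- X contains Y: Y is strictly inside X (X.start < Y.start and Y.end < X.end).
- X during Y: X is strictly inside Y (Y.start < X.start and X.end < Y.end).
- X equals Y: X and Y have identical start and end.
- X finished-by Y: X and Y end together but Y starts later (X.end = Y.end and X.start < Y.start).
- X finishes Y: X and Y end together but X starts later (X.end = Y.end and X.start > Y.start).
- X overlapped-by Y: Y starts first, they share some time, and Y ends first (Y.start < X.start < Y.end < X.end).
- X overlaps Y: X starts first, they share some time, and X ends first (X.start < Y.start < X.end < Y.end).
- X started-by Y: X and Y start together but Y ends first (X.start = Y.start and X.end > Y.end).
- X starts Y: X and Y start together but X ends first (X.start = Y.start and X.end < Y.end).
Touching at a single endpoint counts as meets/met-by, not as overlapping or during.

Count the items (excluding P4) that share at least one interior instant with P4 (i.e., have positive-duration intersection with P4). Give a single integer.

Target P4 = [May 11, May 23].
P2 [May 2, May 15] → overlaps → counts.
P3 [May 21, May 25] → overlapped-by → counts.
P5 [May 6, May 14] → overlaps → counts.
P6 [May 8, May 13] → overlaps → counts.
P7 [May 3, May 15] → overlaps → counts.
P8 [May 13, May 25] → overlapped-by → counts.
P9 [May 6, May 12] → overlaps → counts.
Total: 7.

7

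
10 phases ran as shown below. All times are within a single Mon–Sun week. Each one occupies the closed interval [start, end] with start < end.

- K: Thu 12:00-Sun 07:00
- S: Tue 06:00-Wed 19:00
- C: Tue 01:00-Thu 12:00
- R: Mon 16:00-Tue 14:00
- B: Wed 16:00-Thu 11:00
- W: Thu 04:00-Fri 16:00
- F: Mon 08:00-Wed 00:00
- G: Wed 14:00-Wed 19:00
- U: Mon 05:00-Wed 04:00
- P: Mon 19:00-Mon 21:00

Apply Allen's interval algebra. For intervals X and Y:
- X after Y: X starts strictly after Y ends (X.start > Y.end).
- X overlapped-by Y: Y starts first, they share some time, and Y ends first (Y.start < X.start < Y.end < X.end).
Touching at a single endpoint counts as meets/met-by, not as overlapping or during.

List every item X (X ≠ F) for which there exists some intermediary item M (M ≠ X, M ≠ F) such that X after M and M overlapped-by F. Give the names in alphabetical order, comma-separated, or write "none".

Target F = [Mon 08:00, Wed 00:00].
Intermediaries M with M overlapped-by F: C, S.
Via C — items with X after C: none.
Via S — items with X after S: K, W.
Union: K, W.

K, W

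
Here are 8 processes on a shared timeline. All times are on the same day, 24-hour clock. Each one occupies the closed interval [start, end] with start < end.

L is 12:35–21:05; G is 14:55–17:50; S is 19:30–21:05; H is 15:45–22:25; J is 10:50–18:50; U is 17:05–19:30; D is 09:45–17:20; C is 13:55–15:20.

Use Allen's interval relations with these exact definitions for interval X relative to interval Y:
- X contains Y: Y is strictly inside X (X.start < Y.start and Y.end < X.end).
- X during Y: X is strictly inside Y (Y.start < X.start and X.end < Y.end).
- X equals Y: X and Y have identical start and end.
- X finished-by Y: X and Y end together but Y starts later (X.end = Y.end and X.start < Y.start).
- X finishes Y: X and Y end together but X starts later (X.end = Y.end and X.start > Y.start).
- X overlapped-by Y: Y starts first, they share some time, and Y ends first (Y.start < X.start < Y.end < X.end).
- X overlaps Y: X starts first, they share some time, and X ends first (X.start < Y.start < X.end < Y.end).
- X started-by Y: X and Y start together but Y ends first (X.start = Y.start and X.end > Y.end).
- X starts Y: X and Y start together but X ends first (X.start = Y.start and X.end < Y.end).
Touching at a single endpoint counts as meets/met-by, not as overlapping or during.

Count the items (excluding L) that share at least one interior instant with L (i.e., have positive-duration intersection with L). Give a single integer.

Target L = [12:35, 21:05].
C [13:55, 15:20] → during → counts.
D [09:45, 17:20] → overlaps → counts.
G [14:55, 17:50] → during → counts.
H [15:45, 22:25] → overlapped-by → counts.
J [10:50, 18:50] → overlaps → counts.
S [19:30, 21:05] → finishes → counts.
U [17:05, 19:30] → during → counts.
Total: 7.

7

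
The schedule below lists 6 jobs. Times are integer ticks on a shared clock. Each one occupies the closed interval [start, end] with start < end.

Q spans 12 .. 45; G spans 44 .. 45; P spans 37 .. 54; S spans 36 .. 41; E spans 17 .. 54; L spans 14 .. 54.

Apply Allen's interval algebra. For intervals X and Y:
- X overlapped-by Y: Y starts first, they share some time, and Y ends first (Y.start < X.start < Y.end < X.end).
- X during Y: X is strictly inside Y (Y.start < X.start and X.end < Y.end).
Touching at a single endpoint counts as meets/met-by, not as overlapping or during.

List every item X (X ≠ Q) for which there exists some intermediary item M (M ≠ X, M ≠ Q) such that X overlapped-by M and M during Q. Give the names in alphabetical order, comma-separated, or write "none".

P

Target Q = [12, 45].
Intermediaries M with M during Q: S.
Via S — items with X overlapped-by S: P.
Union: P.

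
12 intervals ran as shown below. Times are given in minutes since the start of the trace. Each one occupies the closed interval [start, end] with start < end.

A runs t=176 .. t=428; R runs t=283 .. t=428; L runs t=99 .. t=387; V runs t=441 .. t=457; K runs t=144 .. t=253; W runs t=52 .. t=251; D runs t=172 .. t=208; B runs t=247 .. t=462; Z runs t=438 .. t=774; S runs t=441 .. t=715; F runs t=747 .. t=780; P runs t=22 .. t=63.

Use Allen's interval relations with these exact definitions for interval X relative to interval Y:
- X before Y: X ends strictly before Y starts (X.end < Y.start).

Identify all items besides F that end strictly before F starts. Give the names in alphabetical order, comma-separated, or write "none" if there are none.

Target F = [t=747, t=780].
A [t=176, t=428] → before → yes.
B [t=247, t=462] → before → yes.
D [t=172, t=208] → before → yes.
K [t=144, t=253] → before → yes.
L [t=99, t=387] → before → yes.
P [t=22, t=63] → before → yes.
R [t=283, t=428] → before → yes.
S [t=441, t=715] → before → yes.
V [t=441, t=457] → before → yes.
W [t=52, t=251] → before → yes.
Z [t=438, t=774] → overlaps → no.
Result: A, B, D, K, L, P, R, S, V, W.

A, B, D, K, L, P, R, S, V, W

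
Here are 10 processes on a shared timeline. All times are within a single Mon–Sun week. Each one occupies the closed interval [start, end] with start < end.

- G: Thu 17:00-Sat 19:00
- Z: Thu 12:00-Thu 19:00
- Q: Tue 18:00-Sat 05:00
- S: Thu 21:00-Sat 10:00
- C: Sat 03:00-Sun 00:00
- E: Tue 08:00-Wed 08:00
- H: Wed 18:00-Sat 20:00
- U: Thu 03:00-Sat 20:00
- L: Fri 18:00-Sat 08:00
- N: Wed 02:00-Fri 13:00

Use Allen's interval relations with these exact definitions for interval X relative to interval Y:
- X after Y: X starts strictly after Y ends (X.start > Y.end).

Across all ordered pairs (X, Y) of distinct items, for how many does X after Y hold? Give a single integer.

12

Checking all 90 ordered pairs for relation 'after'; matching pairs in alphabetical order:
(C, E): C after E ✓
(C, N): C after N ✓
(C, Z): C after Z ✓
(G, E): G after E ✓
(H, E): H after E ✓
(L, E): L after E ✓
(L, N): L after N ✓
(L, Z): L after Z ✓
(S, E): S after E ✓
(S, Z): S after Z ✓
(U, E): U after E ✓
(Z, E): Z after E ✓
Count: 12.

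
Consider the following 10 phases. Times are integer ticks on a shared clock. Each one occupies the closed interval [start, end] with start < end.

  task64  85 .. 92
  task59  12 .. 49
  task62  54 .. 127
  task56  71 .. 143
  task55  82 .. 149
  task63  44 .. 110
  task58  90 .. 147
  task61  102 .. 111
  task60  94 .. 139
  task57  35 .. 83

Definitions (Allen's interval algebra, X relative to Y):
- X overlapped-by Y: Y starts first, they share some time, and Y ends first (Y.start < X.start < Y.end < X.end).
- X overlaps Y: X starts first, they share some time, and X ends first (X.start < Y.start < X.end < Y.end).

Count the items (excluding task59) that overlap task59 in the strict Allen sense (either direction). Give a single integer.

Target task59 = [12, 49].
task55 [82, 149] → after → no.
task56 [71, 143] → after → no.
task57 [35, 83] → overlapped-by → counts.
task58 [90, 147] → after → no.
task60 [94, 139] → after → no.
task61 [102, 111] → after → no.
task62 [54, 127] → after → no.
task63 [44, 110] → overlapped-by → counts.
task64 [85, 92] → after → no.
Total: 2.

2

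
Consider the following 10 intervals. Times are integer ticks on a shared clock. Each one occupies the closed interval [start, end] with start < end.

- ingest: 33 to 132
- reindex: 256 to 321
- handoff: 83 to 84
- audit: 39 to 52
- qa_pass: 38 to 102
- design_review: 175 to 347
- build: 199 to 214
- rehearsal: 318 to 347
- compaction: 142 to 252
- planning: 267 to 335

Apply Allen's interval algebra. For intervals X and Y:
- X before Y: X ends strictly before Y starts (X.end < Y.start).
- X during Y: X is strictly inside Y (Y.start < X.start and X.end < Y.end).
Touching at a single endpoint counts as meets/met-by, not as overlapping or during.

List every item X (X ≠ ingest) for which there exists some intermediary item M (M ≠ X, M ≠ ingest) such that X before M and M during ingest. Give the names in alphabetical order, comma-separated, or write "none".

Target ingest = [33, 132].
Intermediaries M with M during ingest: audit, handoff, qa_pass.
Via audit — items with X before audit: none.
Via handoff — items with X before handoff: audit.
Via qa_pass — items with X before qa_pass: none.
Union: audit.

audit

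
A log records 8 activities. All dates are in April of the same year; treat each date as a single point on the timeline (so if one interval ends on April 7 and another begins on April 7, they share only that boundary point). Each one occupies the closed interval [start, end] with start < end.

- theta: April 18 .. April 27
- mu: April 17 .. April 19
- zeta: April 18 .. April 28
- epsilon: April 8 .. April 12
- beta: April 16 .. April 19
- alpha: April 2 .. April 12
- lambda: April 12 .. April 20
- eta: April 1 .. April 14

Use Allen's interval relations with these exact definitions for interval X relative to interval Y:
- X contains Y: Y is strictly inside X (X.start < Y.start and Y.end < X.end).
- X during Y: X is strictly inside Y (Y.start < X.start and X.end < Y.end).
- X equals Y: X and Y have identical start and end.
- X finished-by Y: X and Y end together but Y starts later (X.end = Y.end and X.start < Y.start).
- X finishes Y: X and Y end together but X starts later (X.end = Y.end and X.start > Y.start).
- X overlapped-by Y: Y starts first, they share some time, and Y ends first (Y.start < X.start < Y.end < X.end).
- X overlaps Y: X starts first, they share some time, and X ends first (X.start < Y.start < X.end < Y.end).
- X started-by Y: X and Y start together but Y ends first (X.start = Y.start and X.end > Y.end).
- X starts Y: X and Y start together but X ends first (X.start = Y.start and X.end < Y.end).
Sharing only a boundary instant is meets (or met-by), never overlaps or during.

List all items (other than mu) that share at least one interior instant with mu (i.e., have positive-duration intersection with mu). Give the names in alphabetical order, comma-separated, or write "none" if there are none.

beta, lambda, theta, zeta

Target mu = [April 17, April 19].
alpha [April 2, April 12] → before → no.
beta [April 16, April 19] → finished-by → yes.
epsilon [April 8, April 12] → before → no.
eta [April 1, April 14] → before → no.
lambda [April 12, April 20] → contains → yes.
theta [April 18, April 27] → overlapped-by → yes.
zeta [April 18, April 28] → overlapped-by → yes.
Result: beta, lambda, theta, zeta.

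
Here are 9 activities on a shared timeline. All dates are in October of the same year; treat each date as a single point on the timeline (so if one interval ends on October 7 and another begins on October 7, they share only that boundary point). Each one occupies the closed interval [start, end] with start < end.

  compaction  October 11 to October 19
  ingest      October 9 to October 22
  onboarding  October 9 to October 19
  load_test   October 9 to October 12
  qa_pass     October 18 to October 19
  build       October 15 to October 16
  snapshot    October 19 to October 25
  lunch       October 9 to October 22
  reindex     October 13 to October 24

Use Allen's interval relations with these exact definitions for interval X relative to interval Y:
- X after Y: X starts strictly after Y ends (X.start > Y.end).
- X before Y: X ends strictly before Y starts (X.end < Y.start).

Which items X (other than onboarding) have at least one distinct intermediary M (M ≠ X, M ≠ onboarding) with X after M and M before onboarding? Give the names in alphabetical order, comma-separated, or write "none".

none

Target onboarding = [October 9, October 19].
Intermediaries M with M before onboarding: none.
Union: none.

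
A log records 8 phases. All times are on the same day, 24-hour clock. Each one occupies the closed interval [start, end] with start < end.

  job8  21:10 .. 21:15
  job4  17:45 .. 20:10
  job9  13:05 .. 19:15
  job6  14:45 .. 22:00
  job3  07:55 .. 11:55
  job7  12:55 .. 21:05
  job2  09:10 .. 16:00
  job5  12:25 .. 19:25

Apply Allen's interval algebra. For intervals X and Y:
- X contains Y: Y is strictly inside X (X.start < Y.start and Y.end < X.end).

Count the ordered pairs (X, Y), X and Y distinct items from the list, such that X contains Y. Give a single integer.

5

Checking all 56 ordered pairs for relation 'contains'; matching pairs in alphabetical order:
(job5, job9): job5 contains job9 ✓
(job6, job4): job6 contains job4 ✓
(job6, job8): job6 contains job8 ✓
(job7, job4): job7 contains job4 ✓
(job7, job9): job7 contains job9 ✓
Count: 5.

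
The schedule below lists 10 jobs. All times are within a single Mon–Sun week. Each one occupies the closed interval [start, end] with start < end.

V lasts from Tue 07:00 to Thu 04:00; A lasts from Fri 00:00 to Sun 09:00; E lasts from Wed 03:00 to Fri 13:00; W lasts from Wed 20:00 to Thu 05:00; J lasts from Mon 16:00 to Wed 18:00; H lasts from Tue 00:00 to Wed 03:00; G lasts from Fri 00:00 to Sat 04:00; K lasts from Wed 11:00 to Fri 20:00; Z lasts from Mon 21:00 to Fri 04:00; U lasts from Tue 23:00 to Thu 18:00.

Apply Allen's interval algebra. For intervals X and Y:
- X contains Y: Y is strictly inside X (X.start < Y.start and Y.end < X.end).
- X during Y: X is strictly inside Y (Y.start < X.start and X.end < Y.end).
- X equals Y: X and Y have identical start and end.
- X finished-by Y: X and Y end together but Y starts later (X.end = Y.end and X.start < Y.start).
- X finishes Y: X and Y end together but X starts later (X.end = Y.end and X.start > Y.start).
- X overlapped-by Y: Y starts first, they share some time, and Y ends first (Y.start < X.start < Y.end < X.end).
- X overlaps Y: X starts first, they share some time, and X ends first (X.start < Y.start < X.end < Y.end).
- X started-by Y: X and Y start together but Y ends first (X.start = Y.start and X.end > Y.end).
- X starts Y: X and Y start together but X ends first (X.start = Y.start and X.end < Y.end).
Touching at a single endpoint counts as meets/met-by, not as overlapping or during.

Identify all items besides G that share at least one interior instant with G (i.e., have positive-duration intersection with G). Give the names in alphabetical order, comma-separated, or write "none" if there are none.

A, E, K, Z

Target G = [Fri 00:00, Sat 04:00].
A [Fri 00:00, Sun 09:00] → started-by → yes.
E [Wed 03:00, Fri 13:00] → overlaps → yes.
H [Tue 00:00, Wed 03:00] → before → no.
J [Mon 16:00, Wed 18:00] → before → no.
K [Wed 11:00, Fri 20:00] → overlaps → yes.
U [Tue 23:00, Thu 18:00] → before → no.
V [Tue 07:00, Thu 04:00] → before → no.
W [Wed 20:00, Thu 05:00] → before → no.
Z [Mon 21:00, Fri 04:00] → overlaps → yes.
Result: A, E, K, Z.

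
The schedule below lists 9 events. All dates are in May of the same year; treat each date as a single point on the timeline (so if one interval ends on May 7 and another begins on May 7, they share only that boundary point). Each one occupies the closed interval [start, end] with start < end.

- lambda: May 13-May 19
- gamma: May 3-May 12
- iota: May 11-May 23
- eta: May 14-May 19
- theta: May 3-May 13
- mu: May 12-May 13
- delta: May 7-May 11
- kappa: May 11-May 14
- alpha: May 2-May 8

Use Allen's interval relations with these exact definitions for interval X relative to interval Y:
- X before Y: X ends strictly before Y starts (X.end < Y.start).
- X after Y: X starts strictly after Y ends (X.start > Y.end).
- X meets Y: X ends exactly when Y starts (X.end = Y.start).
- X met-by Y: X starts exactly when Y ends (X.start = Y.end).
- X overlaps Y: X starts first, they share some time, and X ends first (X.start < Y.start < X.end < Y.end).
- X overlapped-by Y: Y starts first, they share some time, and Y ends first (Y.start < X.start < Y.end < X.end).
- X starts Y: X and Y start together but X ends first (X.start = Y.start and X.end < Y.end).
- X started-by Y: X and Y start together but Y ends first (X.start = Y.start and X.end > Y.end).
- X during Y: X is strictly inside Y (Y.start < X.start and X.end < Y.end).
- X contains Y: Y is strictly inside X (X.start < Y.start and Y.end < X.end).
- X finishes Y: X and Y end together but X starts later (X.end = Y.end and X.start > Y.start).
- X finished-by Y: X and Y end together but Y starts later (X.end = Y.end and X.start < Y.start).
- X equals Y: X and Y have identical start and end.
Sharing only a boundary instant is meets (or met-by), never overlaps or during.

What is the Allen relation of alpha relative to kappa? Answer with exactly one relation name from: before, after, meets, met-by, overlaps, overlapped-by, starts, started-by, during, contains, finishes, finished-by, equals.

alpha = [May 2, May 8]; kappa = [May 11, May 14].
Compare endpoints: alpha.start < kappa.start, alpha.start < kappa.end, alpha.end < kappa.start, alpha.end < kappa.end.
That pattern is 'before'.

before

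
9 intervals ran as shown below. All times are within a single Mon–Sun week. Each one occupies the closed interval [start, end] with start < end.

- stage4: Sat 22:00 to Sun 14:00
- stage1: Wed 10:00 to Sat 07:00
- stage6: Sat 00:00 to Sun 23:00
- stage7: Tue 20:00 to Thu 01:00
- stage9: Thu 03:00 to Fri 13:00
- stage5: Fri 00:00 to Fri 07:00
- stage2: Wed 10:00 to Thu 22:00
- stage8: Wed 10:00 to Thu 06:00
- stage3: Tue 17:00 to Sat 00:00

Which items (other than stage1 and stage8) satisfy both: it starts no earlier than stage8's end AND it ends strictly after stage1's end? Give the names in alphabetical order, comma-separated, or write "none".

stage4, stage6

Conditions: its start is no earlier than stage8's end (X.start >= Thu 06:00) AND its end is strictly after stage1's end (X.end > Sat 07:00).
stage2: start Wed 10:00 >= Thu 06:00? ✗; end Thu 22:00 > Sat 07:00? ✗ → no.
stage3: start Tue 17:00 >= Thu 06:00? ✗; end Sat 00:00 > Sat 07:00? ✗ → no.
stage4: start Sat 22:00 >= Thu 06:00? ✓; end Sun 14:00 > Sat 07:00? ✓ → yes.
stage5: start Fri 00:00 >= Thu 06:00? ✓; end Fri 07:00 > Sat 07:00? ✗ → no.
stage6: start Sat 00:00 >= Thu 06:00? ✓; end Sun 23:00 > Sat 07:00? ✓ → yes.
stage7: start Tue 20:00 >= Thu 06:00? ✗; end Thu 01:00 > Sat 07:00? ✗ → no.
stage9: start Thu 03:00 >= Thu 06:00? ✗; end Fri 13:00 > Sat 07:00? ✗ → no.
Result: stage4, stage6.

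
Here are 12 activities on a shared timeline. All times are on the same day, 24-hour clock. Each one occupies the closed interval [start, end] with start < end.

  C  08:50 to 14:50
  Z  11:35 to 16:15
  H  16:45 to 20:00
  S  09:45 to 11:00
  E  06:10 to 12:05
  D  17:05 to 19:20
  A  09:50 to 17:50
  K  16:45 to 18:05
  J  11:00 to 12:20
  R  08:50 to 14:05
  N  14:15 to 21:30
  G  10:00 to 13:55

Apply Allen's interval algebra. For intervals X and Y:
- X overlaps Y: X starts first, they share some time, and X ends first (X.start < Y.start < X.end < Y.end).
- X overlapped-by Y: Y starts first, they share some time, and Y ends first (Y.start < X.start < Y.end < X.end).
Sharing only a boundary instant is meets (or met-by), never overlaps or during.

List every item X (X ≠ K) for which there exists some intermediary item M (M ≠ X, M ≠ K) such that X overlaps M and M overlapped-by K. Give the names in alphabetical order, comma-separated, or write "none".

A

Target K = [16:45, 18:05].
Intermediaries M with M overlapped-by K: D.
Via D — items with X overlaps D: A.
Union: A.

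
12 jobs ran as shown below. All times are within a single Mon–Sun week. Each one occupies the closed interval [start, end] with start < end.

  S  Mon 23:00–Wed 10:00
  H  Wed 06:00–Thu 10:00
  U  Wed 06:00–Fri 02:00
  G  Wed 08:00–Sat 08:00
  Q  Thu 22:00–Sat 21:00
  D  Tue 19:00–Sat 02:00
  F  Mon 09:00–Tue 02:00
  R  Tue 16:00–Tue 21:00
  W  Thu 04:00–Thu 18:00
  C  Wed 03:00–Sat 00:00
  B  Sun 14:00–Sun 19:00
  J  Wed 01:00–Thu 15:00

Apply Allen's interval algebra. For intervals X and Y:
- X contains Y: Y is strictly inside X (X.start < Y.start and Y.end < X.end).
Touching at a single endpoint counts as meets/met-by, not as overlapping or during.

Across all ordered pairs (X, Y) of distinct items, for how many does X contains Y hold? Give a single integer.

12

Checking all 132 ordered pairs for relation 'contains'; matching pairs in alphabetical order:
(C, H): C contains H ✓
(C, U): C contains U ✓
(C, W): C contains W ✓
(D, C): D contains C ✓
(D, H): D contains H ✓
(D, J): D contains J ✓
(D, U): D contains U ✓
(D, W): D contains W ✓
(G, W): G contains W ✓
(J, H): J contains H ✓
(S, R): S contains R ✓
(U, W): U contains W ✓
Count: 12.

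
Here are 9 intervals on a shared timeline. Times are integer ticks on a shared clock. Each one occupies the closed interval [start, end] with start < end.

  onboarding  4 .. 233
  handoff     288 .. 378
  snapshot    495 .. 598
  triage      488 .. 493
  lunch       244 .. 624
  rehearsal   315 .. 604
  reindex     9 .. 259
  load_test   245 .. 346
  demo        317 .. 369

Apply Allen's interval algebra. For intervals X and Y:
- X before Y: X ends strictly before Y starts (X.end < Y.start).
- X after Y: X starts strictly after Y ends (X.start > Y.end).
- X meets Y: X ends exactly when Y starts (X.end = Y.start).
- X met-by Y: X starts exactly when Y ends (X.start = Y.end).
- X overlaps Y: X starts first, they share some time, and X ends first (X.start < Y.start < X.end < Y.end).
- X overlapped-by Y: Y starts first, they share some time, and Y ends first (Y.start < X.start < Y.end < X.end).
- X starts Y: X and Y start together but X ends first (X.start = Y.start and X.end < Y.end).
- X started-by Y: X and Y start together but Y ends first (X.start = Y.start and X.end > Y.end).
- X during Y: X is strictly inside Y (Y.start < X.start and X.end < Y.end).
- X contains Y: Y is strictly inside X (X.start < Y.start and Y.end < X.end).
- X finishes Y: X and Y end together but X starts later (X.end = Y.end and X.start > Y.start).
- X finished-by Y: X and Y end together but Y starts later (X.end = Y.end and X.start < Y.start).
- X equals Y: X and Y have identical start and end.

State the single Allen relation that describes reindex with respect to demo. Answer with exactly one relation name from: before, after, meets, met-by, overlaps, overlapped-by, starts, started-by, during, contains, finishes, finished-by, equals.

before

reindex = [9, 259]; demo = [317, 369].
Compare endpoints: reindex.start < demo.start, reindex.start < demo.end, reindex.end < demo.start, reindex.end < demo.end.
That pattern is 'before'.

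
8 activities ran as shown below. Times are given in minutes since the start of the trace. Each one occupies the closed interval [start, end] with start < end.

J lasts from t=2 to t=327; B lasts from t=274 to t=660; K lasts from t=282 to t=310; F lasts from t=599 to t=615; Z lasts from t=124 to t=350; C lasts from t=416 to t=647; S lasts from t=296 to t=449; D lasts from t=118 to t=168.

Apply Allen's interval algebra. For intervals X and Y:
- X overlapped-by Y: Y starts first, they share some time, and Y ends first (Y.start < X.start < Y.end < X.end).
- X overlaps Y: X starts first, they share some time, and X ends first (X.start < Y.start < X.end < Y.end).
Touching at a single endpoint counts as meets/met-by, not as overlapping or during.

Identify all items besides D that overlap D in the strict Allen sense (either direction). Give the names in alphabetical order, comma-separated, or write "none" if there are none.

Z

Target D = [t=118, t=168].
B [t=274, t=660] → after → no.
C [t=416, t=647] → after → no.
F [t=599, t=615] → after → no.
J [t=2, t=327] → contains → no.
K [t=282, t=310] → after → no.
S [t=296, t=449] → after → no.
Z [t=124, t=350] → overlapped-by → yes.
Result: Z.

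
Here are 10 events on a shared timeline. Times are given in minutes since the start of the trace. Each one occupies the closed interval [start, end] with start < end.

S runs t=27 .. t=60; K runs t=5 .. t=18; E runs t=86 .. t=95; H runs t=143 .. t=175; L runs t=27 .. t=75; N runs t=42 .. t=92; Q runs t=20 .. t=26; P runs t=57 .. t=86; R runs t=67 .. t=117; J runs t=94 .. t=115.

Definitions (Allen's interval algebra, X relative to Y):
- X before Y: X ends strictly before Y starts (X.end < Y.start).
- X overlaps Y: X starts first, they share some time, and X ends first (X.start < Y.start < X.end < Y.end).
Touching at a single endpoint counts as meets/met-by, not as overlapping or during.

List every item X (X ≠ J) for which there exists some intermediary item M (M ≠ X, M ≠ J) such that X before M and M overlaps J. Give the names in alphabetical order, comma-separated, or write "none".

Target J = [t=94, t=115].
Intermediaries M with M overlaps J: E.
Via E — items with X before E: K, L, Q, S.
Union: K, L, Q, S.

K, L, Q, S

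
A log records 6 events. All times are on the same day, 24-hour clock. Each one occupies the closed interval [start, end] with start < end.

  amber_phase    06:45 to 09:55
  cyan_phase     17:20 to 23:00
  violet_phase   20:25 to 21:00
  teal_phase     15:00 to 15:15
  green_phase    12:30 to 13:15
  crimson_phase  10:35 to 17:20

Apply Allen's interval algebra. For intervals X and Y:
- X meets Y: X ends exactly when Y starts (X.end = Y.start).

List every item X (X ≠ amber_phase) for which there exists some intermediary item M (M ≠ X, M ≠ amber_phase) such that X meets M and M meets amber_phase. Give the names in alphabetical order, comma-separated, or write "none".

Target amber_phase = [06:45, 09:55].
Intermediaries M with M meets amber_phase: none.
Union: none.

none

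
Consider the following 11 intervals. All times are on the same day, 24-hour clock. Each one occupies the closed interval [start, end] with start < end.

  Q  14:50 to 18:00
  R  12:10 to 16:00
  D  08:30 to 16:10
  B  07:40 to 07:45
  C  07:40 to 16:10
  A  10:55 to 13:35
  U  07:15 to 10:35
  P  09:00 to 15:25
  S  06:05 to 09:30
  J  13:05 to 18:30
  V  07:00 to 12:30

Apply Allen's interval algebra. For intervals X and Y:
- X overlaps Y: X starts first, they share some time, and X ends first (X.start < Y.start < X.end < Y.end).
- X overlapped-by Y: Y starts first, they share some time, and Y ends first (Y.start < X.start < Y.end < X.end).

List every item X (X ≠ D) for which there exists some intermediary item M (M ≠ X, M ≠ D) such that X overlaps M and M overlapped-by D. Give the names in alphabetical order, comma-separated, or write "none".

A, C, P, R

Target D = [08:30, 16:10].
Intermediaries M with M overlapped-by D: J, Q.
Via J — items with X overlaps J: A, C, P, R.
Via Q — items with X overlaps Q: C, P, R.
Union: A, C, P, R.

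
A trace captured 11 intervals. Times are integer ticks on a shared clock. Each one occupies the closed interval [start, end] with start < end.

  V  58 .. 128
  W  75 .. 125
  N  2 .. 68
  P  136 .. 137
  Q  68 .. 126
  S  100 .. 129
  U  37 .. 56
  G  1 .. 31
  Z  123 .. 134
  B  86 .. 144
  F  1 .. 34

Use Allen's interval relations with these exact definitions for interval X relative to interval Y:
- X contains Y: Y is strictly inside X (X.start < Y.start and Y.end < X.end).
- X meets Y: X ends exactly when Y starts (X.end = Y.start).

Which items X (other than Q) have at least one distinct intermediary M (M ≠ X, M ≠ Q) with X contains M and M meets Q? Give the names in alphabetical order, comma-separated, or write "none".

none

Target Q = [68, 126].
Intermediaries M with M meets Q: N.
Via N — items with X contains N: none.
Union: none.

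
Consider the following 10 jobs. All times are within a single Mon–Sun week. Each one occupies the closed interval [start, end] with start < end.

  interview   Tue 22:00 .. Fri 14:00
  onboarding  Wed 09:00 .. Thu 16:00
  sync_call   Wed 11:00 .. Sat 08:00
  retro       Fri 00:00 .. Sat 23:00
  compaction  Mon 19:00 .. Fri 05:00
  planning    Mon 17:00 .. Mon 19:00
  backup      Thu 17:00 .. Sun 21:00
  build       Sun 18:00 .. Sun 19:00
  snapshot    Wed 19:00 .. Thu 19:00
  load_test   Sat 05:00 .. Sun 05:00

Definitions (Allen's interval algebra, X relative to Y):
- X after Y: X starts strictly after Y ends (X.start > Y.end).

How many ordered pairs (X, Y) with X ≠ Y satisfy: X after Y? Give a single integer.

22

Checking all 90 ordered pairs for relation 'after'; matching pairs in alphabetical order:
(backup, onboarding): backup after onboarding ✓
(backup, planning): backup after planning ✓
(build, compaction): build after compaction ✓
(build, interview): build after interview ✓
(build, load_test): build after load_test ✓
(build, onboarding): build after onboarding ✓
(build, planning): build after planning ✓
(build, retro): build after retro ✓
(build, snapshot): build after snapshot ✓
(build, sync_call): build after sync_call ✓
(interview, planning): interview after planning ✓
(load_test, compaction): load_test after compaction ✓
(load_test, interview): load_test after interview ✓
(load_test, onboarding): load_test after onboarding ✓
(load_test, planning): load_test after planning ✓
(load_test, snapshot): load_test after snapshot ✓
(onboarding, planning): onboarding after planning ✓
(retro, onboarding): retro after onboarding ✓
(retro, planning): retro after planning ✓
(retro, snapshot): retro after snapshot ✓
(snapshot, planning): snapshot after planning ✓
(sync_call, planning): sync_call after planning ✓
Count: 22.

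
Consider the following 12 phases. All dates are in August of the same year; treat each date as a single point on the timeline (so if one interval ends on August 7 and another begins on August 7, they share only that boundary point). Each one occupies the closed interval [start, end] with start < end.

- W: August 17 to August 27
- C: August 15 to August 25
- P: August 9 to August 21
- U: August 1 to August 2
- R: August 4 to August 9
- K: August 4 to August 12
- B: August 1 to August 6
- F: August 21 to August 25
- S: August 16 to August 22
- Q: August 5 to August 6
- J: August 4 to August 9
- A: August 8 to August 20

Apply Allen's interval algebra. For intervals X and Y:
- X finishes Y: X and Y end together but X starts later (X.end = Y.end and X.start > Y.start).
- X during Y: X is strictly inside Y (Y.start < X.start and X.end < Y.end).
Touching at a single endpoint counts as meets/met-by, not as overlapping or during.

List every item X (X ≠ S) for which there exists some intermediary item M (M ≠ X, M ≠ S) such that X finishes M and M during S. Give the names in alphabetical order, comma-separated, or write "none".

Target S = [August 16, August 22].
Intermediaries M with M during S: none.
Union: none.

none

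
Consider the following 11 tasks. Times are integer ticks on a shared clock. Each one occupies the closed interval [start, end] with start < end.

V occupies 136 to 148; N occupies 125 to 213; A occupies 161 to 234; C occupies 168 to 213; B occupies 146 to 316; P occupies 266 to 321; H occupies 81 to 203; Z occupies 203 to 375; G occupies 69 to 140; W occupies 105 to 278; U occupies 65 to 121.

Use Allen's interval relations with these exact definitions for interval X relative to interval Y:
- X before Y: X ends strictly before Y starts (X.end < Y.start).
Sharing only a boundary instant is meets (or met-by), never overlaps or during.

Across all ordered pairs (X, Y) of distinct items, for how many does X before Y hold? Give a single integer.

Checking all 110 ordered pairs for relation 'before'; matching pairs in alphabetical order:
(A, P): A before P ✓
(C, P): C before P ✓
(G, A): G before A ✓
(G, B): G before B ✓
(G, C): G before C ✓
(G, P): G before P ✓
(G, Z): G before Z ✓
(H, P): H before P ✓
(N, P): N before P ✓
(U, A): U before A ✓
(U, B): U before B ✓
(U, C): U before C ✓
(U, N): U before N ✓
(U, P): U before P ✓
(U, V): U before V ✓
(U, Z): U before Z ✓
(V, A): V before A ✓
(V, C): V before C ✓
(V, P): V before P ✓
(V, Z): V before Z ✓
Count: 20.

20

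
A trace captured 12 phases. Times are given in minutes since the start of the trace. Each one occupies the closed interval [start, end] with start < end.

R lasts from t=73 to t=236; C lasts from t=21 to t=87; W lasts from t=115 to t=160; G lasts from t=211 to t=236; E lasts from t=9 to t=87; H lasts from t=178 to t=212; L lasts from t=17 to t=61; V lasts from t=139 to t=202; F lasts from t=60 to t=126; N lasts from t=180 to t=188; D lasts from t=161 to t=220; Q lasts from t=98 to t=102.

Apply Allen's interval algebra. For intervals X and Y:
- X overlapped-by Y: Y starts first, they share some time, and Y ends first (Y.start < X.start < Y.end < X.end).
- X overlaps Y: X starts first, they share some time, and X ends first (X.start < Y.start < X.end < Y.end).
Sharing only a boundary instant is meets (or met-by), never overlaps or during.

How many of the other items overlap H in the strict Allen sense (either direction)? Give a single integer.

2

Target H = [t=178, t=212].
C [t=21, t=87] → before → no.
D [t=161, t=220] → contains → no.
E [t=9, t=87] → before → no.
F [t=60, t=126] → before → no.
G [t=211, t=236] → overlapped-by → counts.
L [t=17, t=61] → before → no.
N [t=180, t=188] → during → no.
Q [t=98, t=102] → before → no.
R [t=73, t=236] → contains → no.
V [t=139, t=202] → overlaps → counts.
W [t=115, t=160] → before → no.
Total: 2.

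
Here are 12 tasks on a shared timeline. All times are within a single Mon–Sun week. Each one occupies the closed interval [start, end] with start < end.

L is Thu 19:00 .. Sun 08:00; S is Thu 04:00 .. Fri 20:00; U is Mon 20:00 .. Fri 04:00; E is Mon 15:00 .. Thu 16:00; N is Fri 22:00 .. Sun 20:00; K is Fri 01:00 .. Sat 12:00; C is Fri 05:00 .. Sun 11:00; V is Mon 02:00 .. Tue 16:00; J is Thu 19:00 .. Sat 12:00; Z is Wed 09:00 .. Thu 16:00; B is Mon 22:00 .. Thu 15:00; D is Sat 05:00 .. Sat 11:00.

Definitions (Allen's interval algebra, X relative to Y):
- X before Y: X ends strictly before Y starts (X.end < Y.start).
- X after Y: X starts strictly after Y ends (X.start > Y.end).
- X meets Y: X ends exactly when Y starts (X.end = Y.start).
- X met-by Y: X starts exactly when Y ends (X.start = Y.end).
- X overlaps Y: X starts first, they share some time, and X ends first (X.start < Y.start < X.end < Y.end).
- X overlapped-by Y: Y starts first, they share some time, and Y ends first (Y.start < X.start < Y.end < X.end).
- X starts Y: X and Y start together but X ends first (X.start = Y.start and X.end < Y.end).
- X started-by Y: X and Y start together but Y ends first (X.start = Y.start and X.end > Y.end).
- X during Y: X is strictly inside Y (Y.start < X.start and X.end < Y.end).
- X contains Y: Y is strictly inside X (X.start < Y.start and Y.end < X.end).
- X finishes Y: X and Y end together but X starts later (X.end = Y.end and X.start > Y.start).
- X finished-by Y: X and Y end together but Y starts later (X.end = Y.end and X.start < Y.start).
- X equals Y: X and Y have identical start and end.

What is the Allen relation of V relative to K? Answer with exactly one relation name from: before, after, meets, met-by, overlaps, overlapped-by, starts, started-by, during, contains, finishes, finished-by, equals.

before

V = [Mon 02:00, Tue 16:00]; K = [Fri 01:00, Sat 12:00].
Compare endpoints: V.start < K.start, V.start < K.end, V.end < K.start, V.end < K.end.
That pattern is 'before'.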